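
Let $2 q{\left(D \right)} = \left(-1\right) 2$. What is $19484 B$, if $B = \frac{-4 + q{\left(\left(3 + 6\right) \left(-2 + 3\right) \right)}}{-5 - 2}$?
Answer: $\frac{97420}{7} \approx 13917.0$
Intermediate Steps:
$q{\left(D \right)} = -1$ ($q{\left(D \right)} = \frac{\left(-1\right) 2}{2} = \frac{1}{2} \left(-2\right) = -1$)
$B = \frac{5}{7}$ ($B = \frac{-4 - 1}{-5 - 2} = - \frac{5}{-7} = \left(-5\right) \left(- \frac{1}{7}\right) = \frac{5}{7} \approx 0.71429$)
$19484 B = 19484 \cdot \frac{5}{7} = \frac{97420}{7}$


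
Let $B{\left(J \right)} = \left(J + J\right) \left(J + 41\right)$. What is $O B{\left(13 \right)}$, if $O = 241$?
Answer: $338364$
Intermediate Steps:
$B{\left(J \right)} = 2 J \left(41 + J\right)$
$O B{\left(13 \right)} = 241 \cdot 2 \cdot 13 \left(41 + 13\right) = 241 \cdot 2 \cdot 13 \cdot 54 = 241 \cdot 1404 = 338364$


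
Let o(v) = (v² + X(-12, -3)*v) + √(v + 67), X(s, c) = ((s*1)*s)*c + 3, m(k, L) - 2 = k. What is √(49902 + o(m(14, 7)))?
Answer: √(43294 + √83) ≈ 208.09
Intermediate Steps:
m(k, L) = 2 + k
X(s, c) = 3 + c*s² (X(s, c) = (s*s)*c + 3 = s²*c + 3 = c*s² + 3 = 3 + c*s²)
o(v) = v² + √(67 + v) - 429*v (o(v) = (v² + (3 - 3*(-12)²)*v) + √(v + 67) = (v² + (3 - 3*144)*v) + √(67 + v) = (v² + (3 - 432)*v) + √(67 + v) = (v² - 429*v) + √(67 + v) = v² + √(67 + v) - 429*v)
√(49902 + o(m(14, 7))) = √(49902 + ((2 + 14)² + √(67 + (2 + 14)) - 429*(2 + 14))) = √(49902 + (16² + √(67 + 16) - 429*16)) = √(49902 + (256 + √83 - 6864)) = √(49902 + (-6608 + √83)) = √(43294 + √83)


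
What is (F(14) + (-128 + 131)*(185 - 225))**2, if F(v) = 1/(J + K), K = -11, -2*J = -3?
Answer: 5207524/361 ≈ 14425.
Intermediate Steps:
J = 3/2 (J = -1/2*(-3) = 3/2 ≈ 1.5000)
F(v) = -2/19 (F(v) = 1/(3/2 - 11) = 1/(-19/2) = -2/19)
(F(14) + (-128 + 131)*(185 - 225))**2 = (-2/19 + (-128 + 131)*(185 - 225))**2 = (-2/19 + 3*(-40))**2 = (-2/19 - 120)**2 = (-2282/19)**2 = 5207524/361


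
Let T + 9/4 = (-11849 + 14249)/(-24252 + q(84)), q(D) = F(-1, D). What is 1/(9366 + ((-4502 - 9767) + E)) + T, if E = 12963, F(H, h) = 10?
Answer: -3701197/1575730 ≈ -2.3489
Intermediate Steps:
q(D) = 10
T = -113889/48484 (T = -9/4 + (-11849 + 14249)/(-24252 + 10) = -9/4 + 2400/(-24242) = -9/4 + 2400*(-1/24242) = -9/4 - 1200/12121 = -113889/48484 ≈ -2.3490)
1/(9366 + ((-4502 - 9767) + E)) + T = 1/(9366 + ((-4502 - 9767) + 12963)) - 113889/48484 = 1/(9366 + (-14269 + 12963)) - 113889/48484 = 1/(9366 - 1306) - 113889/48484 = 1/8060 - 113889/48484 = -3701197/1575730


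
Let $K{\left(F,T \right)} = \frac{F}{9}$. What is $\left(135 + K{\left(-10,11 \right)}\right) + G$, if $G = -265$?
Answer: $- \frac{1180}{9} \approx -131.11$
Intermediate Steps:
$K{\left(F,T \right)} = \frac{F}{9}$ ($K{\left(F,T \right)} = F \frac{1}{9} = \frac{F}{9}$)
$\left(135 + K{\left(-10,11 \right)}\right) + G = \left(135 + \frac{1}{9} \left(-10\right)\right) - 265 = \left(135 - \frac{10}{9}\right) - 265 = \frac{1205}{9} - 265 = - \frac{1180}{9}$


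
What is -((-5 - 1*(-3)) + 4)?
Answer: -2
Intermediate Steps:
-((-5 - 1*(-3)) + 4) = -((-5 + 3) + 4) = -(-2 + 4) = -1*2 = -2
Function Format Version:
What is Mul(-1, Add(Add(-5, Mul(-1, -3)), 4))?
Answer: -2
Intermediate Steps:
Mul(-1, Add(Add(-5, Mul(-1, -3)), 4)) = Mul(-1, Add(Add(-5, 3), 4)) = Mul(-1, Add(-2, 4)) = Mul(-1, 2) = -2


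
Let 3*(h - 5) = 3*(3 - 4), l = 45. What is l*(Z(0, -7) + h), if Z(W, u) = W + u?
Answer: -135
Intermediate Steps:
h = 4 (h = 5 + (3*(3 - 4))/3 = 5 + (3*(-1))/3 = 5 + (⅓)*(-3) = 5 - 1 = 4)
l*(Z(0, -7) + h) = 45*((0 - 7) + 4) = 45*(-7 + 4) = 45*(-3) = -135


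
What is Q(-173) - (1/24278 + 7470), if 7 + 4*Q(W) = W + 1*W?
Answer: -366998389/48556 ≈ -7558.3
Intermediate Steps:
Q(W) = -7/4 + W/2 (Q(W) = -7/4 + (W + 1*W)/4 = -7/4 + (W + W)/4 = -7/4 + (2*W)/4 = -7/4 + W/2)
Q(-173) - (1/24278 + 7470) = (-7/4 + (1/2)*(-173)) - (1/24278 + 7470) = (-7/4 - 173/2) - (1/24278 + 7470) = -353/4 - 1*181356661/24278 = -353/4 - 181356661/24278 = -366998389/48556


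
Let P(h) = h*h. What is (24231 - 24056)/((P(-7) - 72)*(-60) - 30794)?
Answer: -25/4202 ≈ -0.0059495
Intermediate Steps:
P(h) = h**2
(24231 - 24056)/((P(-7) - 72)*(-60) - 30794) = (24231 - 24056)/(((-7)**2 - 72)*(-60) - 30794) = 175/((49 - 72)*(-60) - 30794) = 175/(-23*(-60) - 30794) = 175/(1380 - 30794) = 175/(-29414) = 175*(-1/29414) = -25/4202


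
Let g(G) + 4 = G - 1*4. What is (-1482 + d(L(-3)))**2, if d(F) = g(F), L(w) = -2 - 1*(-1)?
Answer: 2223081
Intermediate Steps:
g(G) = -8 + G (g(G) = -4 + (G - 1*4) = -4 + (G - 4) = -4 + (-4 + G) = -8 + G)
L(w) = -1 (L(w) = -2 + 1 = -1)
d(F) = -8 + F
(-1482 + d(L(-3)))**2 = (-1482 + (-8 - 1))**2 = (-1482 - 9)**2 = (-1491)**2 = 2223081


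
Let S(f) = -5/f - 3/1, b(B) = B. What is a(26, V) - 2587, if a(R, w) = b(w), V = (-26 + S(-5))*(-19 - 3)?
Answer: -1971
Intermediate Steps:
S(f) = -3 - 5/f (S(f) = -5/f - 3*1 = -5/f - 3 = -3 - 5/f)
V = 616 (V = (-26 + (-3 - 5/(-5)))*(-19 - 3) = (-26 + (-3 - 5*(-⅕)))*(-22) = (-26 + (-3 + 1))*(-22) = (-26 - 2)*(-22) = -28*(-22) = 616)
a(R, w) = w
a(26, V) - 2587 = 616 - 2587 = -1971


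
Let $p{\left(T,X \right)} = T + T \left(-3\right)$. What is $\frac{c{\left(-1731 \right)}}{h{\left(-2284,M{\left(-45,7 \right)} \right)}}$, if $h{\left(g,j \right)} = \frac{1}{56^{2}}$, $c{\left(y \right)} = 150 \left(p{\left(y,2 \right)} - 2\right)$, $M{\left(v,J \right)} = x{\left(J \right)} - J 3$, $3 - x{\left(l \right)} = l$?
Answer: $1627584000$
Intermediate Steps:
$x{\left(l \right)} = 3 - l$
$p{\left(T,X \right)} = - 2 T$ ($p{\left(T,X \right)} = T - 3 T = - 2 T$)
$M{\left(v,J \right)} = 3 - 4 J$ ($M{\left(v,J \right)} = \left(3 - J\right) - J 3 = \left(3 - J\right) - 3 J = 3 - 4 J$)
$c{\left(y \right)} = -300 - 300 y$ ($c{\left(y \right)} = 150 \left(- 2 y - 2\right) = 150 \left(-2 - 2 y\right) = -300 - 300 y$)
$h{\left(g,j \right)} = \frac{1}{3136}$
$\frac{c{\left(-1731 \right)}}{h{\left(-2284,M{\left(-45,7 \right)} \right)}} = \left(-300 - -519300\right) \frac{1}{\frac{1}{3136}} = \left(-300 + 519300\right) 3136 = 519000 \cdot 3136 = 1627584000$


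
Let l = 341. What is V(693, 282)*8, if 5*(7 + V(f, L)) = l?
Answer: 2448/5 ≈ 489.60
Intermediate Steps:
V(f, L) = 306/5 (V(f, L) = -7 + (⅕)*341 = -7 + 341/5 = 306/5)
V(693, 282)*8 = (306/5)*8 = 2448/5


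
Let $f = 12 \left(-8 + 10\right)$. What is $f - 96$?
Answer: $-72$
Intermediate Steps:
$f = 24$ ($f = 12 \cdot 2 = 24$)
$f - 96 = 24 - 96 = -72$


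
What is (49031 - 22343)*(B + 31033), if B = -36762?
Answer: -152895552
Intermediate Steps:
(49031 - 22343)*(B + 31033) = (49031 - 22343)*(-36762 + 31033) = 26688*(-5729) = -152895552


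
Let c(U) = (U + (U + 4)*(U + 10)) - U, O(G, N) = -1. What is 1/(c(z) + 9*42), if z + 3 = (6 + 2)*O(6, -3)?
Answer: 1/385 ≈ 0.0025974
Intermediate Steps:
z = -11 (z = -3 + (6 + 2)*(-1) = -3 + 8*(-1) = -3 - 8 = -11)
c(U) = (4 + U)*(10 + U) (c(U) = (U + (4 + U)*(10 + U)) - U = (4 + U)*(10 + U))
1/(c(z) + 9*42) = 1/((40 + (-11)² + 14*(-11)) + 9*42) = 1/((40 + 121 - 154) + 378) = 1/(7 + 378) = 1/385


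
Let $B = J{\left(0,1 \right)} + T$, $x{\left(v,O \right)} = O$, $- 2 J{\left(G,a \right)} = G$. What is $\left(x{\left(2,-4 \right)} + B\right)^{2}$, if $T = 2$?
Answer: $4$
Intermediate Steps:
$J{\left(G,a \right)} = - \frac{G}{2}$
$B = 2$ ($B = \left(- \frac{1}{2}\right) 0 + 2 = 0 + 2 = 2$)
$\left(x{\left(2,-4 \right)} + B\right)^{2} = \left(-4 + 2\right)^{2} = \left(-2\right)^{2} = 4$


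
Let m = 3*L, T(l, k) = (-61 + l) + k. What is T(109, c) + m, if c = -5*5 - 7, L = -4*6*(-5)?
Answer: 376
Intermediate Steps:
L = 120 (L = -24*(-5) = 120)
c = -32 (c = -25 - 7 = -32)
T(l, k) = -61 + k + l
m = 360 (m = 3*120 = 360)
T(109, c) + m = (-61 - 32 + 109) + 360 = 16 + 360 = 376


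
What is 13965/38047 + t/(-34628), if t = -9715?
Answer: 853206625/1317491516 ≈ 0.64760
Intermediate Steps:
13965/38047 + t/(-34628) = 13965/38047 - 9715/(-34628) = 13965*(1/38047) - 9715*(-1/34628) = 13965/38047 + 9715/34628 = 853206625/1317491516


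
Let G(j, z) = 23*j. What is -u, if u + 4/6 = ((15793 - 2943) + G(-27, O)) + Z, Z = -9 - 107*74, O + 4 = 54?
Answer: -12904/3 ≈ -4301.3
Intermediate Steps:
O = 50 (O = -4 + 54 = 50)
Z = -7927 (Z = -9 - 7918 = -7927)
u = 12904/3 (u = -⅔ + (((15793 - 2943) + 23*(-27)) - 7927) = -⅔ + ((12850 - 621) - 7927) = -⅔ + (12229 - 7927) = -⅔ + 4302 = 12904/3 ≈ 4301.3)
-u = -1*12904/3 = -12904/3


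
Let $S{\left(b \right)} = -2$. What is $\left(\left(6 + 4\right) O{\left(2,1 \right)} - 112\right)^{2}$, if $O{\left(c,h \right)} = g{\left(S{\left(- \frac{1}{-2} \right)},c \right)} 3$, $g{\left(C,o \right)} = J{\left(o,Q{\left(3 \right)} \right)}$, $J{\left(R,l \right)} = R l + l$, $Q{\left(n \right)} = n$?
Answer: $24964$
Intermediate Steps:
$J{\left(R,l \right)} = l + R l$
$g{\left(C,o \right)} = 3 + 3 o$ ($g{\left(C,o \right)} = 3 \left(1 + o\right) = 3 + 3 o$)
$O{\left(c,h \right)} = 9 + 9 c$ ($O{\left(c,h \right)} = \left(3 + 3 c\right) 3 = 9 + 9 c$)
$\left(\left(6 + 4\right) O{\left(2,1 \right)} - 112\right)^{2} = \left(\left(6 + 4\right) \left(9 + 9 \cdot 2\right) - 112\right)^{2} = \left(10 \left(9 + 18\right) - 112\right)^{2} = \left(10 \cdot 27 - 112\right)^{2} = \left(270 - 112\right)^{2} = 158^{2} = 24964$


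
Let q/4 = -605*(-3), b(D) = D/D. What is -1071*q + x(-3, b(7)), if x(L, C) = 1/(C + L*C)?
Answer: -15550921/2 ≈ -7.7755e+6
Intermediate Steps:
b(D) = 1
q = 7260 (q = 4*(-605*(-3)) = 4*1815 = 7260)
x(L, C) = 1/(C + C*L)
-1071*q + x(-3, b(7)) = -1071*7260 + 1/(1*(1 - 3)) = -7775460 + 1/(-2) = -7775460 + 1*(-1/2) = -7775460 - 1/2 = -15550921/2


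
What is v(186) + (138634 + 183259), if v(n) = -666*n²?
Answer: -22719043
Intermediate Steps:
v(186) + (138634 + 183259) = -666*186² + (138634 + 183259) = -666*34596 + 321893 = -23040936 + 321893 = -22719043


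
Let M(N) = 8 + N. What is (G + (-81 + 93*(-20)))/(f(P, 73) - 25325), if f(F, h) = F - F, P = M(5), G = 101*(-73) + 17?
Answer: 9297/25325 ≈ 0.36711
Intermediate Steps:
G = -7356 (G = -7373 + 17 = -7356)
P = 13 (P = 8 + 5 = 13)
f(F, h) = 0
(G + (-81 + 93*(-20)))/(f(P, 73) - 25325) = (-7356 + (-81 + 93*(-20)))/(0 - 25325) = (-7356 + (-81 - 1860))/(-25325) = (-7356 - 1941)*(-1/25325) = -9297*(-1/25325) = 9297/25325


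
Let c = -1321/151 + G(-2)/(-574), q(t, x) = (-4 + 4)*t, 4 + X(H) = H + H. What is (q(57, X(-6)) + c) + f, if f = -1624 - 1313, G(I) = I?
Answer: -127659745/43337 ≈ -2945.7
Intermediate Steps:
X(H) = -4 + 2*H (X(H) = -4 + (H + H) = -4 + 2*H)
q(t, x) = 0 (q(t, x) = 0*t = 0)
c = -378976/43337 (c = -1321/151 - 2/(-574) = -1321*1/151 - 2*(-1/574) = -1321/151 + 1/287 = -378976/43337 ≈ -8.7449)
f = -2937
(q(57, X(-6)) + c) + f = (0 - 378976/43337) - 2937 = -378976/43337 - 2937 = -127659745/43337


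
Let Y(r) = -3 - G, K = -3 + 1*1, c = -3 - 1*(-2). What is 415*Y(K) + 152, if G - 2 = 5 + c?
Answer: -3583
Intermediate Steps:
c = -1 (c = -3 + 2 = -1)
K = -2 (K = -3 + 1 = -2)
G = 6 (G = 2 + (5 - 1) = 2 + 4 = 6)
Y(r) = -9 (Y(r) = -3 - 1*6 = -3 - 6 = -9)
415*Y(K) + 152 = 415*(-9) + 152 = -3735 + 152 = -3583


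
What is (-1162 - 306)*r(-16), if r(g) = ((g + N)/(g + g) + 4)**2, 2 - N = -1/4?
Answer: -117986463/4096 ≈ -28805.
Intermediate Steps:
N = 9/4 (N = 2 - (-1)/4 = 2 - 1*(-1/4) = 2 + 1/4 = 9/4 ≈ 2.2500)
r(g) = (4 + (9/4 + g)/(2*g))**2 (r(g) = ((g + 9/4)/(g + g) + 4)**2 = ((9/4 + g)/((2*g)) + 4)**2 = ((9/4 + g)*(1/(2*g)) + 4)**2 = ((9/4 + g)/(2*g) + 4)**2 = (4 + (9/4 + g)/(2*g))**2)
(-1162 - 306)*r(-16) = (-1162 - 306)*((81/64)*(1 + 4*(-16))**2/(-16)**2) = -29727*(1 - 64)**2/(16*256) = -29727*(-63)**2/(16*256) = -29727*3969/(16*256) = -1468*321489/16384 = -117986463/4096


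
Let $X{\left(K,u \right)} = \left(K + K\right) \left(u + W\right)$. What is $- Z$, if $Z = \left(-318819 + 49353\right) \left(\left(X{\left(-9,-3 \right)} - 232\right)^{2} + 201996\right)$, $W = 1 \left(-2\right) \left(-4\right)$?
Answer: $82370366880$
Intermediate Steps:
$W = 8$ ($W = \left(-2\right) \left(-4\right) = 8$)
$X{\left(K,u \right)} = 2 K \left(8 + u\right)$ ($X{\left(K,u \right)} = \left(K + K\right) \left(u + 8\right) = 2 K \left(8 + u\right)$)
$Z = -82370366880$ ($Z = \left(-318819 + 49353\right) \left(\left(2 \left(-9\right) \left(8 - 3\right) - 232\right)^{2} + 201996\right) = - 269466 \left(\left(2 \left(-9\right) 5 - 232\right)^{2} + 201996\right) = - 269466 \left(\left(-90 - 232\right)^{2} + 201996\right) = - 269466 \left(\left(-322\right)^{2} + 201996\right) = - 269466 \left(103684 + 201996\right) = \left(-269466\right) 305680 = -82370366880$)
$- Z = \left(-1\right) \left(-82370366880\right) = 82370366880$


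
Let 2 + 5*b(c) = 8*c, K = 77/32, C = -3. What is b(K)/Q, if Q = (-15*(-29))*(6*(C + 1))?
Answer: -23/34800 ≈ -0.00066092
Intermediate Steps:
K = 77/32 (K = 77*(1/32) = 77/32 ≈ 2.4063)
b(c) = -2/5 + 8*c/5 (b(c) = -2/5 + (8*c)/5 = -2/5 + 8*c/5)
Q = -5220 (Q = (-15*(-29))*(6*(-3 + 1)) = 435*(6*(-2)) = 435*(-12) = -5220)
b(K)/Q = (-2/5 + (8/5)*(77/32))/(-5220) = (-2/5 + 77/20)*(-1/5220) = (69/20)*(-1/5220) = -23/34800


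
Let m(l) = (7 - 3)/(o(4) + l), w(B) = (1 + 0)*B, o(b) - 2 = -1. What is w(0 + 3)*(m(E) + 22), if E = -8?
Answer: 450/7 ≈ 64.286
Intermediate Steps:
o(b) = 1 (o(b) = 2 - 1 = 1)
w(B) = B (w(B) = 1*B = B)
m(l) = 4/(1 + l) (m(l) = (7 - 3)/(1 + l) = 4/(1 + l))
w(0 + 3)*(m(E) + 22) = (0 + 3)*(4/(1 - 8) + 22) = 3*(4/(-7) + 22) = 3*(4*(-⅐) + 22) = 3*(-4/7 + 22) = 3*(150/7) = 450/7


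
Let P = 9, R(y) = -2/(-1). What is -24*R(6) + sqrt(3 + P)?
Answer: -48 + 2*sqrt(3) ≈ -44.536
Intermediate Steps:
R(y) = 2 (R(y) = -2*(-1) = 2)
-24*R(6) + sqrt(3 + P) = -24*2 + sqrt(3 + 9) = -48 + sqrt(12) = -48 + 2*sqrt(3)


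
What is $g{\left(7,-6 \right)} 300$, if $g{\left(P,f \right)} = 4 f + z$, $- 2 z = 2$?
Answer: $-7500$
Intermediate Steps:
$z = -1$ ($z = \left(- \frac{1}{2}\right) 2 = -1$)
$g{\left(P,f \right)} = -1 + 4 f$ ($g{\left(P,f \right)} = 4 f - 1 = -1 + 4 f$)
$g{\left(7,-6 \right)} 300 = \left(-1 + 4 \left(-6\right)\right) 300 = \left(-1 - 24\right) 300 = \left(-25\right) 300 = -7500$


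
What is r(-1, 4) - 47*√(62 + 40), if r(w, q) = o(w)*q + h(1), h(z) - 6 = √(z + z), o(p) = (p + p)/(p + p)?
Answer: 10 + √2 - 47*√102 ≈ -463.26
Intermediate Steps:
o(p) = 1 (o(p) = (2*p)/((2*p)) = (2*p)*(1/(2*p)) = 1)
h(z) = 6 + √2*√z (h(z) = 6 + √(z + z) = 6 + √(2*z) = 6 + √2*√z)
r(w, q) = 6 + q + √2 (r(w, q) = 1*q + (6 + √2*√1) = q + (6 + √2*1) = q + (6 + √2) = 6 + q + √2)
r(-1, 4) - 47*√(62 + 40) = (6 + 4 + √2) - 47*√(62 + 40) = (10 + √2) - 47*√102 = 10 + √2 - 47*√102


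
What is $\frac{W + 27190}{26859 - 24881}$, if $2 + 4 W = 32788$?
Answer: $\frac{70773}{3956} \approx 17.89$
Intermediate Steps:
$W = \frac{16393}{2}$ ($W = - \frac{1}{2} + \frac{1}{4} \cdot 32788 = - \frac{1}{2} + 8197 = \frac{16393}{2} \approx 8196.5$)
$\frac{W + 27190}{26859 - 24881} = \frac{\frac{16393}{2} + 27190}{26859 - 24881} = \frac{70773}{2 \cdot 1978} = \frac{70773}{2} \cdot \frac{1}{1978} = \frac{70773}{3956}$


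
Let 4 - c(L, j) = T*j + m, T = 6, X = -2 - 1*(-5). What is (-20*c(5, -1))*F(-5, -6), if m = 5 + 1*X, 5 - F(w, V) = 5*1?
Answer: 0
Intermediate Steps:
F(w, V) = 0 (F(w, V) = 5 - 5 = 0)
X = 3 (X = -2 + 5 = 3)
m = 8 (m = 5 + 1*3 = 5 + 3 = 8)
c(L, j) = -4 - 6*j (c(L, j) = 4 - (6*j + 8) = 4 - (8 + 6*j) = 4 + (-8 - 6*j) = -4 - 6*j)
(-20*c(5, -1))*F(-5, -6) = -20*(-4 - 6*(-1))*0 = -20*(-4 + 6)*0 = -20*2*0 = -40*0 = 0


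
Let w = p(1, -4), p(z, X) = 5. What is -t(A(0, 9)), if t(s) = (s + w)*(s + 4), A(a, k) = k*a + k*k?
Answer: -7310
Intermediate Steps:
w = 5
A(a, k) = k² + a*k (A(a, k) = a*k + k² = k² + a*k)
t(s) = (4 + s)*(5 + s) (t(s) = (s + 5)*(s + 4) = (5 + s)*(4 + s) = (4 + s)*(5 + s))
-t(A(0, 9)) = -(20 + (9*(0 + 9))² + 9*(9*(0 + 9))) = -(20 + (9*9)² + 9*(9*9)) = -(20 + 81² + 9*81) = -(20 + 6561 + 729) = -1*7310 = -7310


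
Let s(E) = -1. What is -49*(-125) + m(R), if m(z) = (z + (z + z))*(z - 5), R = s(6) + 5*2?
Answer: 6233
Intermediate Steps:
R = 9 (R = -1 + 5*2 = -1 + 10 = 9)
m(z) = 3*z*(-5 + z) (m(z) = (z + 2*z)*(-5 + z) = (3*z)*(-5 + z) = 3*z*(-5 + z))
-49*(-125) + m(R) = -49*(-125) + 3*9*(-5 + 9) = 6125 + 3*9*4 = 6125 + 108 = 6233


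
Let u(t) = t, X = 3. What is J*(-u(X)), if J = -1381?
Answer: 4143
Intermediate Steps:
J*(-u(X)) = -(-1381)*3 = -1381*(-3) = 4143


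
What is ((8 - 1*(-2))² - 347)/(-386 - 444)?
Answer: 247/830 ≈ 0.29759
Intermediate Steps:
((8 - 1*(-2))² - 347)/(-386 - 444) = ((8 + 2)² - 347)/(-830) = (10² - 347)*(-1/830) = (100 - 347)*(-1/830) = -247*(-1/830) = 247/830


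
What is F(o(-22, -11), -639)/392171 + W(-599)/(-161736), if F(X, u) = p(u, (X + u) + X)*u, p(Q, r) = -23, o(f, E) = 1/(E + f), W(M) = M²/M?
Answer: 2611944421/63428168856 ≈ 0.041180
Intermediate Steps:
W(M) = M
F(X, u) = -23*u
F(o(-22, -11), -639)/392171 + W(-599)/(-161736) = -23*(-639)/392171 - 599/(-161736) = 14697*(1/392171) - 599*(-1/161736) = 14697/392171 + 599/161736 = 2611944421/63428168856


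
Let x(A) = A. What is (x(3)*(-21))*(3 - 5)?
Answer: 126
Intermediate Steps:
(x(3)*(-21))*(3 - 5) = (3*(-21))*(3 - 5) = -63*(-2) = 126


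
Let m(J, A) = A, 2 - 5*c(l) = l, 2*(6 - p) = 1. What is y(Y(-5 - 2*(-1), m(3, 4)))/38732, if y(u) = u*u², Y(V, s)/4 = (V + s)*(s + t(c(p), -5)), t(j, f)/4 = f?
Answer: -65536/9683 ≈ -6.7682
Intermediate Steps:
p = 11/2 (p = 6 - ½*1 = 6 - ½ = 11/2 ≈ 5.5000)
c(l) = ⅖ - l/5
t(j, f) = 4*f
Y(V, s) = 4*(-20 + s)*(V + s) (Y(V, s) = 4*((V + s)*(s + 4*(-5))) = 4*((V + s)*(s - 20)) = 4*((V + s)*(-20 + s)) = 4*((-20 + s)*(V + s)) = 4*(-20 + s)*(V + s))
y(u) = u³
y(Y(-5 - 2*(-1), m(3, 4)))/38732 = (-80*(-5 - 2*(-1)) - 80*4 + 4*4² + 4*(-5 - 2*(-1))*4)³/38732 = (-80*(-5 + 2) - 320 + 4*16 + 4*(-5 + 2)*4)³*(1/38732) = (-80*(-3) - 320 + 64 + 4*(-3)*4)³*(1/38732) = (240 - 320 + 64 - 48)³*(1/38732) = (-64)³*(1/38732) = -262144*1/38732 = -65536/9683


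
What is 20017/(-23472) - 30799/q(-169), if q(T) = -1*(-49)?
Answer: -723894961/1150128 ≈ -629.40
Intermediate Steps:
q(T) = 49
20017/(-23472) - 30799/q(-169) = 20017/(-23472) - 30799/49 = 20017*(-1/23472) - 30799*1/49 = -20017/23472 - 30799/49 = -723894961/1150128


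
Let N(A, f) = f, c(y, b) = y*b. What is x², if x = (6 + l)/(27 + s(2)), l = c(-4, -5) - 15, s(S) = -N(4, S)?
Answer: 121/625 ≈ 0.19360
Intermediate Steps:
c(y, b) = b*y
s(S) = -S
l = 5 (l = -5*(-4) - 15 = 20 - 15 = 5)
x = 11/25 (x = (6 + 5)/(27 - 1*2) = 11/(27 - 2) = 11/25 ≈ 0.44000)
x² = (11/25)² = 121/625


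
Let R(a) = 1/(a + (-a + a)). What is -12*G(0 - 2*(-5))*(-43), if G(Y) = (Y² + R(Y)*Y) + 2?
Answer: 53148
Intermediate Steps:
R(a) = 1/a (R(a) = 1/(a + 0) = 1/a)
G(Y) = 3 + Y² (G(Y) = (Y² + Y/Y) + 2 = (Y² + 1) + 2 = (1 + Y²) + 2 = 3 + Y²)
-12*G(0 - 2*(-5))*(-43) = -12*(3 + (0 - 2*(-5))²)*(-43) = -12*(3 + (0 + 10)²)*(-43) = -12*(3 + 10²)*(-43) = -12*(3 + 100)*(-43) = -12*103*(-43) = -1236*(-43) = 53148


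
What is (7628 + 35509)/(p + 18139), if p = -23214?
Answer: -43137/5075 ≈ -8.4999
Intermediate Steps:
(7628 + 35509)/(p + 18139) = (7628 + 35509)/(-23214 + 18139) = 43137/(-5075) = 43137*(-1/5075) = -43137/5075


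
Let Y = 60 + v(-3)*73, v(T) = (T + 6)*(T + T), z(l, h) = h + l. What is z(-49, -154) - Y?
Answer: 1051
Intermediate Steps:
v(T) = 2*T*(6 + T) (v(T) = (6 + T)*(2*T) = 2*T*(6 + T))
Y = -1254 (Y = 60 + (2*(-3)*(6 - 3))*73 = 60 + (2*(-3)*3)*73 = 60 - 18*73 = 60 - 1314 = -1254)
z(-49, -154) - Y = (-154 - 49) - 1*(-1254) = -203 + 1254 = 1051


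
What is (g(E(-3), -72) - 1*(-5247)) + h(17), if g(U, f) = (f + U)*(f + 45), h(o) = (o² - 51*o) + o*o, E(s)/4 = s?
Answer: 7226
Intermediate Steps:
E(s) = 4*s
h(o) = -51*o + 2*o² (h(o) = (o² - 51*o) + o² = -51*o + 2*o²)
g(U, f) = (45 + f)*(U + f) (g(U, f) = (U + f)*(45 + f) = (45 + f)*(U + f))
(g(E(-3), -72) - 1*(-5247)) + h(17) = (((-72)² + 45*(4*(-3)) + 45*(-72) + (4*(-3))*(-72)) - 1*(-5247)) + 17*(-51 + 2*17) = ((5184 + 45*(-12) - 3240 - 12*(-72)) + 5247) + 17*(-51 + 34) = ((5184 - 540 - 3240 + 864) + 5247) + 17*(-17) = (2268 + 5247) - 289 = 7515 - 289 = 7226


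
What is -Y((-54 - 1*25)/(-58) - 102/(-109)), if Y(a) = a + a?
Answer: -14527/3161 ≈ -4.5957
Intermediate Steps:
Y(a) = 2*a
-Y((-54 - 1*25)/(-58) - 102/(-109)) = -2*((-54 - 1*25)/(-58) - 102/(-109)) = -2*((-54 - 25)*(-1/58) - 102*(-1/109)) = -2*(-79*(-1/58) + 102/109) = -2*(79/58 + 102/109) = -2*14527/6322 = -1*14527/3161 = -14527/3161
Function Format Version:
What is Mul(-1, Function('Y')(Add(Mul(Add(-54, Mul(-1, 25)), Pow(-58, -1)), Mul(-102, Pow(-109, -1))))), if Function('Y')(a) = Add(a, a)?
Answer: Rational(-14527, 3161) ≈ -4.5957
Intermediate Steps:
Function('Y')(a) = Mul(2, a)
Mul(-1, Function('Y')(Add(Mul(Add(-54, Mul(-1, 25)), Pow(-58, -1)), Mul(-102, Pow(-109, -1))))) = Mul(-1, Mul(2, Add(Mul(Add(-54, Mul(-1, 25)), Pow(-58, -1)), Mul(-102, Pow(-109, -1))))) = Mul(-1, Mul(2, Add(Mul(Add(-54, -25), Rational(-1, 58)), Mul(-102, Rational(-1, 109))))) = Mul(-1, Mul(2, Add(Mul(-79, Rational(-1, 58)), Rational(102, 109)))) = Mul(-1, Mul(2, Add(Rational(79, 58), Rational(102, 109)))) = Mul(-1, Mul(2, Rational(14527, 6322))) = Mul(-1, Rational(14527, 3161)) = Rational(-14527, 3161)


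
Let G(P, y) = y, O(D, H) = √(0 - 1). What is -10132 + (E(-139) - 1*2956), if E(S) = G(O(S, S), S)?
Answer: -13227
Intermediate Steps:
O(D, H) = I (O(D, H) = √(-1) = I)
E(S) = S
-10132 + (E(-139) - 1*2956) = -10132 + (-139 - 1*2956) = -10132 + (-139 - 2956) = -10132 - 3095 = -13227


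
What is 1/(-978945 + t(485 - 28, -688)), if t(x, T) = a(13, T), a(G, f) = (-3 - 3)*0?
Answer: -1/978945 ≈ -1.0215e-6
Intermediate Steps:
a(G, f) = 0 (a(G, f) = -6*0 = 0)
t(x, T) = 0
1/(-978945 + t(485 - 28, -688)) = 1/(-978945 + 0) = 1/(-978945) = -1/978945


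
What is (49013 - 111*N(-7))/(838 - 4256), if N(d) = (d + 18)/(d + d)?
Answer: -687403/47852 ≈ -14.365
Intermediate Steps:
N(d) = (18 + d)/(2*d) (N(d) = (18 + d)/((2*d)) = (18 + d)*(1/(2*d)) = (18 + d)/(2*d))
(49013 - 111*N(-7))/(838 - 4256) = (49013 - 111*(18 - 7)/(2*(-7)))/(838 - 4256) = (49013 - 111*(-1)*11/(2*7))/(-3418) = (49013 - 111*(-11/14))*(-1/3418) = (49013 + 1221/14)*(-1/3418) = (687403/14)*(-1/3418) = -687403/47852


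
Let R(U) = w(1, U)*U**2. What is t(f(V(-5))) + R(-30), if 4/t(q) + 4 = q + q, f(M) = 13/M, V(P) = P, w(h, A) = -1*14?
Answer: -289810/23 ≈ -12600.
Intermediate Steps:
w(h, A) = -14
R(U) = -14*U**2
t(q) = 4/(-4 + 2*q) (t(q) = 4/(-4 + (q + q)) = 4/(-4 + 2*q))
t(f(V(-5))) + R(-30) = 2/(-2 + 13/(-5)) - 14*(-30)**2 = 2/(-2 + 13*(-1/5)) - 14*900 = 2/(-2 - 13/5) - 12600 = 2/(-23/5) - 12600 = 2*(-5/23) - 12600 = -10/23 - 12600 = -289810/23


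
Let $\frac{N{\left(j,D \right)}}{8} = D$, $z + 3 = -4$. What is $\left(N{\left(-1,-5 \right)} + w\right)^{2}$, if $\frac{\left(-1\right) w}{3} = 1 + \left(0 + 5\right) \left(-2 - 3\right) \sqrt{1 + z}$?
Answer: $\left(43 - 75 i \sqrt{6}\right)^{2} \approx -31901.0 - 15799.0 i$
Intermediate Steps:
$z = -7$ ($z = -3 - 4 = -7$)
$N{\left(j,D \right)} = 8 D$
$w = -3 + 75 i \sqrt{6}$ ($w = - 3 \left(1 + \left(0 + 5\right) \left(-2 - 3\right) \sqrt{1 - 7}\right) = - 3 \left(1 + 5 \left(-5\right) \sqrt{-6}\right) = - 3 \left(1 - 25 i \sqrt{6}\right) = -3 + 75 i \sqrt{6} \approx -3.0 + 183.71 i$)
$\left(N{\left(-1,-5 \right)} + w\right)^{2} = \left(8 \left(-5\right) - \left(3 - 75 i \sqrt{6}\right)\right)^{2} = \left(-40 - \left(3 - 75 i \sqrt{6}\right)\right)^{2} = \left(-43 + 75 i \sqrt{6}\right)^{2}$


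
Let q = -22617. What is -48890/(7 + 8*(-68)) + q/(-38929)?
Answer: 1915384139/20904873 ≈ 91.624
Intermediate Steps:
-48890/(7 + 8*(-68)) + q/(-38929) = -48890/(7 + 8*(-68)) - 22617/(-38929) = -48890/(7 - 544) - 22617*(-1/38929) = -48890/(-537) + 22617/38929 = -48890*(-1/537) + 22617/38929 = 48890/537 + 22617/38929 = 1915384139/20904873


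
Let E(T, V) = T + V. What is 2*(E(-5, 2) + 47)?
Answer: 88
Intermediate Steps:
2*(E(-5, 2) + 47) = 2*((-5 + 2) + 47) = 2*(-3 + 47) = 2*44 = 88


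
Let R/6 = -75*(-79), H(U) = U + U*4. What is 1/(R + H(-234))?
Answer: 1/34380 ≈ 2.9087e-5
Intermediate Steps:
H(U) = 5*U (H(U) = U + 4*U = 5*U)
R = 35550 (R = 6*(-75*(-79)) = 6*5925 = 35550)
1/(R + H(-234)) = 1/(35550 + 5*(-234)) = 1/(35550 - 1170) = 1/34380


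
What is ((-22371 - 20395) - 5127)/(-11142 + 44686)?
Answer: -47893/33544 ≈ -1.4278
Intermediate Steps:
((-22371 - 20395) - 5127)/(-11142 + 44686) = (-42766 - 5127)/33544 = -47893*1/33544 = -47893/33544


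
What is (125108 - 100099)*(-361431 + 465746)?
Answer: 2608813835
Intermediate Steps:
(125108 - 100099)*(-361431 + 465746) = 25009*104315 = 2608813835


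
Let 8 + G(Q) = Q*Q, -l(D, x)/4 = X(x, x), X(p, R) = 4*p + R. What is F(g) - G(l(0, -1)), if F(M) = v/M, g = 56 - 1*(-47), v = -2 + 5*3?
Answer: -40363/103 ≈ -391.87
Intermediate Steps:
X(p, R) = R + 4*p
l(D, x) = -20*x (l(D, x) = -4*(x + 4*x) = -20*x)
G(Q) = -8 + Q² (G(Q) = -8 + Q*Q = -8 + Q²)
v = 13 (v = -2 + 15 = 13)
g = 103 (g = 56 + 47 = 103)
F(M) = 13/M
F(g) - G(l(0, -1)) = 13/103 - (-8 + (-20*(-1))²) = 13*(1/103) - (-8 + 20²) = 13/103 - (-8 + 400) = 13/103 - 1*392 = 13/103 - 392 = -40363/103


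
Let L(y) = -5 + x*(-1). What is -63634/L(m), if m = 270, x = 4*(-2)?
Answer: -63634/3 ≈ -21211.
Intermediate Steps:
x = -8
L(y) = 3 (L(y) = -5 - 8*(-1) = -5 + 8 = 3)
-63634/L(m) = -63634/3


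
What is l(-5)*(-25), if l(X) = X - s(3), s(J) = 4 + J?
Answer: 300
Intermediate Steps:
l(X) = -7 + X (l(X) = X - (4 + 3) = X - 1*7 = X - 7 = -7 + X)
l(-5)*(-25) = (-7 - 5)*(-25) = -12*(-25) = 300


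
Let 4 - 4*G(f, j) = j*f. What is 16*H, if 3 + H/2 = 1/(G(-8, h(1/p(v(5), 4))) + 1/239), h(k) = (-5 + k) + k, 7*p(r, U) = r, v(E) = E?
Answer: -213904/2029 ≈ -105.42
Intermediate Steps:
p(r, U) = r/7
h(k) = -5 + 2*k
G(f, j) = 1 - f*j/4 (G(f, j) = 1 - j*f/4 = 1 - f*j/4)
H = -13369/2029 (H = -6 + 2/((1 - 1/4*(-8)*(-5 + 2/(((1/7)*5)))) + 1/239) = -6 + 2/((1 - 1/4*(-8)*(-5 + 2/(5/7))) + 1/239) = -6 + 2/((1 - 1/4*(-8)*(-5 + 2*(7/5))) + 1/239) = -6 + 2/((1 - 1/4*(-8)*(-5 + 14/5)) + 1/239) = -6 + 2/((1 - 1/4*(-8)*(-11/5)) + 1/239) = -6 + 2/((1 - 22/5) + 1/239) = -6 + 2/(-17/5 + 1/239) = -6 + 2/(-4058/1195) = -6 + 2*(-1195/4058) = -6 - 1195/2029 = -13369/2029 ≈ -6.5890)
16*H = 16*(-13369/2029) = -213904/2029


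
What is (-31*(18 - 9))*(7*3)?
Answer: -5859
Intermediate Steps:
(-31*(18 - 9))*(7*3) = -31*9*21 = -279*21 = -5859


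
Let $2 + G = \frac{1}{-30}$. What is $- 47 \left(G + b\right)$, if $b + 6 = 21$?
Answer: $- \frac{18283}{30} \approx -609.43$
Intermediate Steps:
$b = 15$ ($b = -6 + 21 = 15$)
$G = - \frac{61}{30}$ ($G = -2 + \frac{1}{-30} = -2 - \frac{1}{30} = - \frac{61}{30} \approx -2.0333$)
$- 47 \left(G + b\right) = - 47 \left(- \frac{61}{30} + 15\right) = \left(-47\right) \frac{389}{30} = - \frac{18283}{30}$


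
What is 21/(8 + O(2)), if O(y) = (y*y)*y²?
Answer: 7/8 ≈ 0.87500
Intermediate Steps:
O(y) = y⁴ (O(y) = y²*y² = y⁴)
21/(8 + O(2)) = 21/(8 + 2⁴) = 21/(8 + 16) = 21/24 = (1/24)*21 = 7/8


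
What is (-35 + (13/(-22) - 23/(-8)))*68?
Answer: -48943/22 ≈ -2224.7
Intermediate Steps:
(-35 + (13/(-22) - 23/(-8)))*68 = (-35 + (13*(-1/22) - 23*(-⅛)))*68 = (-35 + (-13/22 + 23/8))*68 = (-35 + 201/88)*68 = -2879/88*68 = -48943/22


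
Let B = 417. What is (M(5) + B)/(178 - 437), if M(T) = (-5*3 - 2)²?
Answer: -706/259 ≈ -2.7259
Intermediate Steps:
M(T) = 289 (M(T) = (-15 - 2)² = (-17)² = 289)
(M(5) + B)/(178 - 437) = (289 + 417)/(178 - 437) = 706/(-259) = 706*(-1/259) = -706/259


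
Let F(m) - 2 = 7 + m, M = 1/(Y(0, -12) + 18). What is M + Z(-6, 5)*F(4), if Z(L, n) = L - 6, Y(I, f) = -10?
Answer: -1247/8 ≈ -155.88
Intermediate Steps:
M = ⅛ (M = 1/(-10 + 18) = 1/8 = ⅛ ≈ 0.12500)
Z(L, n) = -6 + L
F(m) = 9 + m (F(m) = 2 + (7 + m) = 9 + m)
M + Z(-6, 5)*F(4) = ⅛ + (-6 - 6)*(9 + 4) = ⅛ - 12*13 = ⅛ - 156 = -1247/8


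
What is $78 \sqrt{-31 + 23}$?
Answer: $156 i \sqrt{2} \approx 220.62 i$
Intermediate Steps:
$78 \sqrt{-31 + 23} = 78 \sqrt{-8} = 78 \cdot 2 i \sqrt{2} = 156 i \sqrt{2}$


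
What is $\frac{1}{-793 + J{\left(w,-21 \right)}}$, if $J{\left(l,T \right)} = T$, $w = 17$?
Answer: $- \frac{1}{814} \approx -0.0012285$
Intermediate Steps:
$\frac{1}{-793 + J{\left(w,-21 \right)}} = \frac{1}{-793 - 21} = \frac{1}{-814} = - \frac{1}{814}$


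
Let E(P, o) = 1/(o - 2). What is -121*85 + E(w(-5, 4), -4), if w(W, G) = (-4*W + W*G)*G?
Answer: -61711/6 ≈ -10285.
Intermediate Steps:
w(W, G) = G*(-4*W + G*W) (w(W, G) = (-4*W + G*W)*G = G*(-4*W + G*W))
E(P, o) = 1/(-2 + o)
-121*85 + E(w(-5, 4), -4) = -121*85 + 1/(-2 - 4) = -10285 + 1/(-6) = -10285 - ⅙ = -61711/6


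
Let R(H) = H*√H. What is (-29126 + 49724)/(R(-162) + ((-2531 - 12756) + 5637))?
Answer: -49692675/24343507 + 7507971*I*√2/24343507 ≈ -2.0413 + 0.43617*I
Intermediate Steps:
R(H) = H^(3/2)
(-29126 + 49724)/(R(-162) + ((-2531 - 12756) + 5637)) = (-29126 + 49724)/((-162)^(3/2) + ((-2531 - 12756) + 5637)) = 20598/(-1458*I*√2 + (-15287 + 5637)) = 20598/(-1458*I*√2 - 9650) = 20598/(-9650 - 1458*I*√2)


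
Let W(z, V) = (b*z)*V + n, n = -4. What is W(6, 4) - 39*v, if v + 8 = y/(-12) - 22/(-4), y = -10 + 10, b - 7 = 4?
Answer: 715/2 ≈ 357.50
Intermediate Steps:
b = 11 (b = 7 + 4 = 11)
y = 0
W(z, V) = -4 + 11*V*z (W(z, V) = (11*z)*V - 4 = 11*V*z - 4 = -4 + 11*V*z)
v = -5/2 (v = -8 + (0/(-12) - 22/(-4)) = -8 + (0*(-1/12) - 22*(-¼)) = -8 + (0 + 11/2) = -8 + 11/2 = -5/2 ≈ -2.5000)
W(6, 4) - 39*v = (-4 + 11*4*6) - 39*(-5/2) = (-4 + 264) + 195/2 = 260 + 195/2 = 715/2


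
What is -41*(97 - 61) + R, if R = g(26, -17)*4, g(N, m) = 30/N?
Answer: -19128/13 ≈ -1471.4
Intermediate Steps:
R = 60/13 (R = (30/26)*4 = (30*(1/26))*4 = (15/13)*4 = 60/13 ≈ 4.6154)
-41*(97 - 61) + R = -41*(97 - 61) + 60/13 = -41*36 + 60/13 = -1476 + 60/13 = -19128/13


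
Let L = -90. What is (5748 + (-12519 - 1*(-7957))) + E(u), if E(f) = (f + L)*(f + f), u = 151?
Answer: 19608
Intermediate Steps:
E(f) = 2*f*(-90 + f) (E(f) = (f - 90)*(f + f) = (-90 + f)*(2*f) = 2*f*(-90 + f))
(5748 + (-12519 - 1*(-7957))) + E(u) = (5748 + (-12519 - 1*(-7957))) + 2*151*(-90 + 151) = (5748 + (-12519 + 7957)) + 2*151*61 = (5748 - 4562) + 18422 = 1186 + 18422 = 19608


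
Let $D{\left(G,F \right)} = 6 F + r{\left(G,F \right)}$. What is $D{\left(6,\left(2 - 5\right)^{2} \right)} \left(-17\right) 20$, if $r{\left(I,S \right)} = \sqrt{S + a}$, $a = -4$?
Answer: $-18360 - 340 \sqrt{5} \approx -19120.0$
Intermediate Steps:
$r{\left(I,S \right)} = \sqrt{-4 + S}$ ($r{\left(I,S \right)} = \sqrt{S - 4} = \sqrt{-4 + S}$)
$D{\left(G,F \right)} = \sqrt{-4 + F} + 6 F$ ($D{\left(G,F \right)} = 6 F + \sqrt{-4 + F} = \sqrt{-4 + F} + 6 F$)
$D{\left(6,\left(2 - 5\right)^{2} \right)} \left(-17\right) 20 = \left(\sqrt{-4 + \left(2 - 5\right)^{2}} + 6 \left(2 - 5\right)^{2}\right) \left(-17\right) 20 = \left(\sqrt{-4 + \left(-3\right)^{2}} + 6 \left(-3\right)^{2}\right) \left(-17\right) 20 = \left(\sqrt{-4 + 9} + 6 \cdot 9\right) \left(-17\right) 20 = \left(\sqrt{5} + 54\right) \left(-17\right) 20 = \left(54 + \sqrt{5}\right) \left(-17\right) 20 = \left(-918 - 17 \sqrt{5}\right) 20 = -18360 - 340 \sqrt{5}$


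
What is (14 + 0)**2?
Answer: 196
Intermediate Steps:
(14 + 0)**2 = 14**2 = 196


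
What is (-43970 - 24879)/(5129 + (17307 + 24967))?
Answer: -68849/47403 ≈ -1.4524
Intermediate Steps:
(-43970 - 24879)/(5129 + (17307 + 24967)) = -68849/(5129 + 42274) = -68849/47403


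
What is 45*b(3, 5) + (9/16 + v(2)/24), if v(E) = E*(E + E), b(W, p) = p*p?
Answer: 54043/48 ≈ 1125.9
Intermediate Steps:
b(W, p) = p²
v(E) = 2*E² (v(E) = E*(2*E) = 2*E²)
45*b(3, 5) + (9/16 + v(2)/24) = 45*5² + (9/16 + (2*2²)/24) = 45*25 + (9*(1/16) + (2*4)*(1/24)) = 1125 + (9/16 + 8*(1/24)) = 1125 + (9/16 + ⅓) = 1125 + 43/48 = 54043/48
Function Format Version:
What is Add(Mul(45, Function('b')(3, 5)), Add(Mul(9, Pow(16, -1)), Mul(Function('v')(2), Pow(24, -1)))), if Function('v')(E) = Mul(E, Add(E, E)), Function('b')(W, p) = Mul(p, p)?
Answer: Rational(54043, 48) ≈ 1125.9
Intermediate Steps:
Function('b')(W, p) = Pow(p, 2)
Function('v')(E) = Mul(2, Pow(E, 2)) (Function('v')(E) = Mul(E, Mul(2, E)) = Mul(2, Pow(E, 2)))
Add(Mul(45, Function('b')(3, 5)), Add(Mul(9, Pow(16, -1)), Mul(Function('v')(2), Pow(24, -1)))) = Add(Mul(45, Pow(5, 2)), Add(Mul(9, Pow(16, -1)), Mul(Mul(2, Pow(2, 2)), Pow(24, -1)))) = Add(Mul(45, 25), Add(Mul(9, Rational(1, 16)), Mul(Mul(2, 4), Rational(1, 24)))) = Add(1125, Add(Rational(9, 16), Mul(8, Rational(1, 24)))) = Add(1125, Add(Rational(9, 16), Rational(1, 3))) = Add(1125, Rational(43, 48)) = Rational(54043, 48)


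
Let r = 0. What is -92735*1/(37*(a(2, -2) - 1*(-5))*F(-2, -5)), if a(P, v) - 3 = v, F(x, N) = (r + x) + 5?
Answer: -92735/666 ≈ -139.24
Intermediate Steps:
F(x, N) = 5 + x (F(x, N) = (0 + x) + 5 = x + 5 = 5 + x)
a(P, v) = 3 + v
-92735*1/(37*(a(2, -2) - 1*(-5))*F(-2, -5)) = -92735*1/(37*(5 - 2)*((3 - 2) - 1*(-5))) = -92735*1/(111*(1 + 5)) = -92735/((37*6)*3) = -92735/(222*3) = -92735/666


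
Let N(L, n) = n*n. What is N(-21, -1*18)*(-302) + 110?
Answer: -97738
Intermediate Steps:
N(L, n) = n**2
N(-21, -1*18)*(-302) + 110 = (-1*18)**2*(-302) + 110 = (-18)**2*(-302) + 110 = 324*(-302) + 110 = -97848 + 110 = -97738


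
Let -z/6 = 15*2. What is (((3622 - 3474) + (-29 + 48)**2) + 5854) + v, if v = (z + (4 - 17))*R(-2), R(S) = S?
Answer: 6749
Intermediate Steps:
z = -180 (z = -90*2 = -6*30 = -180)
v = 386 (v = (-180 + (4 - 17))*(-2) = (-180 - 13)*(-2) = -193*(-2) = 386)
(((3622 - 3474) + (-29 + 48)**2) + 5854) + v = (((3622 - 3474) + (-29 + 48)**2) + 5854) + 386 = ((148 + 19**2) + 5854) + 386 = ((148 + 361) + 5854) + 386 = (509 + 5854) + 386 = 6363 + 386 = 6749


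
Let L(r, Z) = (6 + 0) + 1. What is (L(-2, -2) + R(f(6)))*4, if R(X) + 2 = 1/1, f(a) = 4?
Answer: 24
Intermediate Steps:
R(X) = -1 (R(X) = -2 + 1/1 = -2 + 1 = -1)
L(r, Z) = 7 (L(r, Z) = 6 + 1 = 7)
(L(-2, -2) + R(f(6)))*4 = (7 - 1)*4 = 6*4 = 24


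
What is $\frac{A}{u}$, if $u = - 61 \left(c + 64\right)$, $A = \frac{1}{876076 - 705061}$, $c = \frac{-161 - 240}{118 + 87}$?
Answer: $- \frac{41}{26536705377} \approx -1.545 \cdot 10^{-9}$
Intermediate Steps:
$c = - \frac{401}{205} \approx -1.9561$
$A = \frac{1}{171015} \approx 5.8474 \cdot 10^{-6}$
$u = - \frac{775859}{205}$ ($u = - 61 \left(- \frac{401}{205} + 64\right) = \left(-61\right) \frac{12719}{205} = - \frac{775859}{205} \approx -3784.7$)
$\frac{A}{u} = \frac{1}{171015 \left(- \frac{775859}{205}\right)} = \frac{1}{171015} \left(- \frac{205}{775859}\right) = - \frac{41}{26536705377}$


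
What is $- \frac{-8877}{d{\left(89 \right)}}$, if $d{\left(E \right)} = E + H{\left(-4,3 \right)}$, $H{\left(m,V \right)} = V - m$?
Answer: $\frac{2959}{32} \approx 92.469$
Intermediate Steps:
$d{\left(E \right)} = 7 + E$ ($d{\left(E \right)} = E + \left(3 - -4\right) = E + \left(3 + 4\right) = E + 7 = 7 + E$)
$- \frac{-8877}{d{\left(89 \right)}} = - \frac{-8877}{7 + 89} = - \frac{-8877}{96} = \left(-1\right) \left(- \frac{2959}{32}\right) = \frac{2959}{32}$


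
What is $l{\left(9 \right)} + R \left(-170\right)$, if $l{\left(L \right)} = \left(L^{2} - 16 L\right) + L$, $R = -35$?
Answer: $5896$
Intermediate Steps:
$l{\left(L \right)} = L^{2} - 15 L$
$l{\left(9 \right)} + R \left(-170\right) = 9 \left(-15 + 9\right) - -5950 = 9 \left(-6\right) + 5950 = -54 + 5950 = 5896$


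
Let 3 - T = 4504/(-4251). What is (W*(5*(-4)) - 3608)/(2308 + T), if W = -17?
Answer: -13892268/9828565 ≈ -1.4135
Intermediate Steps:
T = 17257/4251 (T = 3 - 4504/(-4251) = 3 - 4504*(-1)/4251 = 3 - 1*(-4504/4251) = 3 + 4504/4251 = 17257/4251 ≈ 4.0595)
(W*(5*(-4)) - 3608)/(2308 + T) = (-85*(-4) - 3608)/(2308 + 17257/4251) = (-17*(-20) - 3608)/(9828565/4251) = (340 - 3608)*(4251/9828565) = -3268*4251/9828565 = -13892268/9828565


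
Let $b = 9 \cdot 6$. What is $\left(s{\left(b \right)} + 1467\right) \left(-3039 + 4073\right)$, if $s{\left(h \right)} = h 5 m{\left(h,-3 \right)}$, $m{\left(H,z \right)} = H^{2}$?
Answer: $815605758$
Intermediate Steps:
$b = 54$
$s{\left(h \right)} = 5 h^{3}$ ($s{\left(h \right)} = h 5 h^{2} = 5 h h^{2} = 5 h^{3}$)
$\left(s{\left(b \right)} + 1467\right) \left(-3039 + 4073\right) = \left(5 \cdot 54^{3} + 1467\right) \left(-3039 + 4073\right) = \left(5 \cdot 157464 + 1467\right) 1034 = \left(787320 + 1467\right) 1034 = 788787 \cdot 1034 = 815605758$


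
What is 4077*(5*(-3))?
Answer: -61155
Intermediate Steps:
4077*(5*(-3)) = 4077*(-15) = -61155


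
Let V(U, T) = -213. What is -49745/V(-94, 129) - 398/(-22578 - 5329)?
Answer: 1388318489/5944191 ≈ 233.56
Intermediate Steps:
-49745/V(-94, 129) - 398/(-22578 - 5329) = -49745/(-213) - 398/(-22578 - 5329) = -49745*(-1/213) - 398/(-27907) = 49745/213 - 398*(-1/27907) = 49745/213 + 398/27907 = 1388318489/5944191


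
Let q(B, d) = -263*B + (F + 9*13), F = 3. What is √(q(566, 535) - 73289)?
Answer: I*√222027 ≈ 471.2*I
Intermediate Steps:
q(B, d) = 120 - 263*B (q(B, d) = -263*B + (3 + 9*13) = -263*B + (3 + 117) = -263*B + 120 = 120 - 263*B)
√(q(566, 535) - 73289) = √((120 - 263*566) - 73289) = √((120 - 148858) - 73289) = √(-148738 - 73289) = √(-222027) = I*√222027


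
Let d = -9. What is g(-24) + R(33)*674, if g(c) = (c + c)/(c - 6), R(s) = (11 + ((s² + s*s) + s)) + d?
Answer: 7457818/5 ≈ 1.4916e+6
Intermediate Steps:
R(s) = 2 + s + 2*s² (R(s) = (11 + ((s² + s*s) + s)) - 9 = (11 + ((s² + s²) + s)) - 9 = (11 + (2*s² + s)) - 9 = (11 + (s + 2*s²)) - 9 = (11 + s + 2*s²) - 9 = 2 + s + 2*s²)
g(c) = 2*c/(-6 + c) (g(c) = (2*c)/(-6 + c) = 2*c/(-6 + c))
g(-24) + R(33)*674 = 2*(-24)/(-6 - 24) + (2 + 33 + 2*33²)*674 = 2*(-24)/(-30) + (2 + 33 + 2*1089)*674 = 2*(-24)*(-1/30) + (2 + 33 + 2178)*674 = 8/5 + 2213*674 = 8/5 + 1491562 = 7457818/5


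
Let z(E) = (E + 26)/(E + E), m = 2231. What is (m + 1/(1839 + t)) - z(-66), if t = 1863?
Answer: 90838453/40722 ≈ 2230.7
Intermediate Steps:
z(E) = (26 + E)/(2*E) (z(E) = (26 + E)/((2*E)) = (26 + E)*(1/(2*E)) = (26 + E)/(2*E))
(m + 1/(1839 + t)) - z(-66) = (2231 + 1/(1839 + 1863)) - (26 - 66)/(2*(-66)) = (2231 + 1/3702) - (-1)*(-40)/(2*66) = (2231 + 1/3702) - 1*10/33 = 8259163/3702 - 10/33 = 90838453/40722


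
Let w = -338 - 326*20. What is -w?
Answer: 6858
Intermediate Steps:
w = -6858 (w = -338 - 6520 = -6858)
-w = -1*(-6858) = 6858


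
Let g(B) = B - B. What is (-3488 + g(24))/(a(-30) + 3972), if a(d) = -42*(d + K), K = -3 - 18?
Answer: -1744/3057 ≈ -0.57049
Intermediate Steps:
K = -21
a(d) = 882 - 42*d (a(d) = -42*(d - 21) = -42*(-21 + d) = 882 - 42*d)
g(B) = 0
(-3488 + g(24))/(a(-30) + 3972) = (-3488 + 0)/((882 - 42*(-30)) + 3972) = -3488/((882 + 1260) + 3972) = -3488/(2142 + 3972) = -3488/6114 = -3488*1/6114 = -1744/3057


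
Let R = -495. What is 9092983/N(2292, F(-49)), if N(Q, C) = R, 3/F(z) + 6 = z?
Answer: -9092983/495 ≈ -18370.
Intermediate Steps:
F(z) = 3/(-6 + z)
N(Q, C) = -495
9092983/N(2292, F(-49)) = 9092983/(-495) = 9092983*(-1/495) = -9092983/495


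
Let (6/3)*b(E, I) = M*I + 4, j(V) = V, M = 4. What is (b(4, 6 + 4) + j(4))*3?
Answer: 78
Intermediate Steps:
b(E, I) = 2 + 2*I (b(E, I) = (4*I + 4)/2 = (4 + 4*I)/2 = 2 + 2*I)
(b(4, 6 + 4) + j(4))*3 = ((2 + 2*(6 + 4)) + 4)*3 = ((2 + 2*10) + 4)*3 = ((2 + 20) + 4)*3 = (22 + 4)*3 = 26*3 = 78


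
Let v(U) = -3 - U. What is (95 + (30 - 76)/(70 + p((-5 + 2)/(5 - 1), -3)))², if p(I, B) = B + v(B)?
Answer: 39929761/4489 ≈ 8895.0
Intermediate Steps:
p(I, B) = -3 (p(I, B) = B + (-3 - B) = -3)
(95 + (30 - 76)/(70 + p((-5 + 2)/(5 - 1), -3)))² = (95 + (30 - 76)/(70 - 3))² = (95 - 46/67)² = (6319/67)² = 39929761/4489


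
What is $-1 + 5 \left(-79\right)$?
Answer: $-396$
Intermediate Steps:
$-1 + 5 \left(-79\right) = -1 - 395 = -396$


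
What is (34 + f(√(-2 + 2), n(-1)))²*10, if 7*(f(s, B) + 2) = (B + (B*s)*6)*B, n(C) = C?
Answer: 506250/49 ≈ 10332.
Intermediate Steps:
f(s, B) = -2 + B*(B + 6*B*s)/7 (f(s, B) = -2 + ((B + (B*s)*6)*B)/7 = -2 + ((B + 6*B*s)*B)/7 = -2 + (B*(B + 6*B*s))/7 = -2 + B*(B + 6*B*s)/7)
(34 + f(√(-2 + 2), n(-1)))²*10 = (34 + (-2 + (⅐)*(-1)² + (6/7)*√(-2 + 2)*(-1)²))²*10 = (34 + (-2 + (⅐)*1 + (6/7)*√0*1))²*10 = (34 + (-2 + ⅐ + (6/7)*0*1))²*10 = (34 + (-2 + ⅐ + 0))²*10 = (34 - 13/7)²*10 = (225/7)²*10 = (50625/49)*10 = 506250/49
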